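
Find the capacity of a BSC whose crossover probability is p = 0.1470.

For BSC with error probability p:
C = 1 - H(p) where H(p) is binary entropy
H(0.1470) = -0.1470 × log₂(0.1470) - 0.8530 × log₂(0.8530)
H(p) = 0.6023
C = 1 - 0.6023 = 0.3977 bits/use


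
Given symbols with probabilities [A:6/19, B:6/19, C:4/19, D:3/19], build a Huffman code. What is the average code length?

Huffman tree construction:
Combine smallest probabilities repeatedly
Resulting codes:
  A: 10 (length 2)
  B: 11 (length 2)
  C: 01 (length 2)
  D: 00 (length 2)
Average length = Σ p(s) × length(s) = 2.0000 bits


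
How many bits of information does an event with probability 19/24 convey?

Information content I(x) = -log₂(p(x))
I = -log₂(19/24) = -log₂(0.7917)
I = 0.3370 bits


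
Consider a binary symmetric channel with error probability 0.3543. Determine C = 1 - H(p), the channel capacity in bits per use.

For BSC with error probability p:
C = 1 - H(p) where H(p) is binary entropy
H(0.3543) = -0.3543 × log₂(0.3543) - 0.6457 × log₂(0.6457)
H(p) = 0.9378
C = 1 - 0.9378 = 0.0622 bits/use


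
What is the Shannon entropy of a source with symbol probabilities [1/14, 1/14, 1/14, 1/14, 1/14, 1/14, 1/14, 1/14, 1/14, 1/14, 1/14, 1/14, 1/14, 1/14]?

H(X) = -Σ p(x) log₂ p(x)
  -1/14 × log₂(1/14) = 0.2720
  -1/14 × log₂(1/14) = 0.2720
  -1/14 × log₂(1/14) = 0.2720
  -1/14 × log₂(1/14) = 0.2720
  -1/14 × log₂(1/14) = 0.2720
  -1/14 × log₂(1/14) = 0.2720
  -1/14 × log₂(1/14) = 0.2720
  -1/14 × log₂(1/14) = 0.2720
  -1/14 × log₂(1/14) = 0.2720
  -1/14 × log₂(1/14) = 0.2720
  -1/14 × log₂(1/14) = 0.2720
  -1/14 × log₂(1/14) = 0.2720
  -1/14 × log₂(1/14) = 0.2720
  -1/14 × log₂(1/14) = 0.2720
H(X) = 3.8074 bits


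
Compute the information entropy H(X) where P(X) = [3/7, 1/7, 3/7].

H(X) = -Σ p(x) log₂ p(x)
  -3/7 × log₂(3/7) = 0.5239
  -1/7 × log₂(1/7) = 0.4011
  -3/7 × log₂(3/7) = 0.5239
H(X) = 1.4488 bits


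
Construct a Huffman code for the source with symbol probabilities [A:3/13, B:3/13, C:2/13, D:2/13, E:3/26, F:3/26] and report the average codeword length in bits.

Huffman tree construction:
Combine smallest probabilities repeatedly
Resulting codes:
  A: 00 (length 2)
  B: 01 (length 2)
  C: 110 (length 3)
  D: 111 (length 3)
  E: 100 (length 3)
  F: 101 (length 3)
Average length = Σ p(s) × length(s) = 2.5385 bits


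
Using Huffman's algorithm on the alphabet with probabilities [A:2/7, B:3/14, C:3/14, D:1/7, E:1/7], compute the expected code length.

Huffman tree construction:
Combine smallest probabilities repeatedly
Resulting codes:
  A: 10 (length 2)
  B: 00 (length 2)
  C: 01 (length 2)
  D: 110 (length 3)
  E: 111 (length 3)
Average length = Σ p(s) × length(s) = 2.2857 bits


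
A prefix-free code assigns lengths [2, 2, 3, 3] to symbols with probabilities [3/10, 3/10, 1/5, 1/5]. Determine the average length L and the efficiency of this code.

Average length L = Σ p_i × l_i = 2.4000 bits
Entropy H = 1.9710 bits
Efficiency η = H/L × 100% = 82.12%


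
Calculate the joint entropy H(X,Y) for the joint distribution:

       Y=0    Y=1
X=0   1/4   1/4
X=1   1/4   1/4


H(X,Y) = -Σ p(x,y) log₂ p(x,y)
  p(0,0)=1/4: -0.2500 × log₂(0.2500) = 0.5000
  p(0,1)=1/4: -0.2500 × log₂(0.2500) = 0.5000
  p(1,0)=1/4: -0.2500 × log₂(0.2500) = 0.5000
  p(1,1)=1/4: -0.2500 × log₂(0.2500) = 0.5000
H(X,Y) = 2.0000 bits


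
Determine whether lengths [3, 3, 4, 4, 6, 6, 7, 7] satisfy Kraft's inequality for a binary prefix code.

Kraft inequality: Σ 2^(-l_i) ≤ 1 for prefix-free code
Calculating: 2^(-3) + 2^(-3) + 2^(-4) + 2^(-4) + 2^(-6) + 2^(-6) + 2^(-7) + 2^(-7)
= 0.125 + 0.125 + 0.0625 + 0.0625 + 0.015625 + 0.015625 + 0.0078125 + 0.0078125
= 0.4219
Since 0.4219 ≤ 1, prefix-free code exists


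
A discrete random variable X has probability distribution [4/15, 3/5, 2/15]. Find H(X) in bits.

H(X) = -Σ p(x) log₂ p(x)
  -4/15 × log₂(4/15) = 0.5085
  -3/5 × log₂(3/5) = 0.4422
  -2/15 × log₂(2/15) = 0.3876
H(X) = 1.3383 bits


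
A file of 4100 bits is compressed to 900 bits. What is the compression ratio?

Compression ratio = Original / Compressed
= 4100 / 900 = 4.56:1


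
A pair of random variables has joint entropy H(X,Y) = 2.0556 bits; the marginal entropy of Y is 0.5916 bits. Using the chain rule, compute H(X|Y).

Chain rule: H(X,Y) = H(X|Y) + H(Y)
H(X|Y) = H(X,Y) - H(Y) = 2.0556 - 0.5916 = 1.464 bits


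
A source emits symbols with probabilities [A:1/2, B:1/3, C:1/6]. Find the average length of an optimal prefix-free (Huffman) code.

Huffman tree construction:
Combine smallest probabilities repeatedly
Resulting codes:
  A: 0 (length 1)
  B: 11 (length 2)
  C: 10 (length 2)
Average length = Σ p(s) × length(s) = 1.5000 bits


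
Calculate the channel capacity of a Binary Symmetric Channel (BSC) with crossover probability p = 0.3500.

For BSC with error probability p:
C = 1 - H(p) where H(p) is binary entropy
H(0.3500) = -0.3500 × log₂(0.3500) - 0.6500 × log₂(0.6500)
H(p) = 0.9341
C = 1 - 0.9341 = 0.0659 bits/use


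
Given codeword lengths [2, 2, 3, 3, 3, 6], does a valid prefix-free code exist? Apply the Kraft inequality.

Kraft inequality: Σ 2^(-l_i) ≤ 1 for prefix-free code
Calculating: 2^(-2) + 2^(-2) + 2^(-3) + 2^(-3) + 2^(-3) + 2^(-6)
= 0.25 + 0.25 + 0.125 + 0.125 + 0.125 + 0.015625
= 0.8906
Since 0.8906 ≤ 1, prefix-free code exists


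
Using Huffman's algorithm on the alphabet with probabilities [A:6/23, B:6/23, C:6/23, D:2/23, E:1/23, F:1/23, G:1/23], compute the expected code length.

Huffman tree construction:
Combine smallest probabilities repeatedly
Resulting codes:
  A: 01 (length 2)
  B: 10 (length 2)
  C: 11 (length 2)
  D: 0011 (length 4)
  E: 0000 (length 4)
  F: 0001 (length 4)
  G: 0010 (length 4)
Average length = Σ p(s) × length(s) = 2.4348 bits


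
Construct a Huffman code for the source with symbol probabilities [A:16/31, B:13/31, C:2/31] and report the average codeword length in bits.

Huffman tree construction:
Combine smallest probabilities repeatedly
Resulting codes:
  A: 1 (length 1)
  B: 01 (length 2)
  C: 00 (length 2)
Average length = Σ p(s) × length(s) = 1.4839 bits


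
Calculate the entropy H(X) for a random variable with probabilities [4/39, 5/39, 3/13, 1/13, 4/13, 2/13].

H(X) = -Σ p(x) log₂ p(x)
  -4/39 × log₂(4/39) = 0.3370
  -5/39 × log₂(5/39) = 0.3799
  -3/13 × log₂(3/13) = 0.4882
  -1/13 × log₂(1/13) = 0.2846
  -4/13 × log₂(4/13) = 0.5232
  -2/13 × log₂(2/13) = 0.4155
H(X) = 2.4284 bits


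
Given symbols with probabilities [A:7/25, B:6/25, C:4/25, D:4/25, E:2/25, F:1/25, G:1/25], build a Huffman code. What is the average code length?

Huffman tree construction:
Combine smallest probabilities repeatedly
Resulting codes:
  A: 10 (length 2)
  B: 01 (length 2)
  C: 110 (length 3)
  D: 111 (length 3)
  E: 000 (length 3)
  F: 0010 (length 4)
  G: 0011 (length 4)
Average length = Σ p(s) × length(s) = 2.5600 bits


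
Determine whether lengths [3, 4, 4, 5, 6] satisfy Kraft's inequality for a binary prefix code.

Kraft inequality: Σ 2^(-l_i) ≤ 1 for prefix-free code
Calculating: 2^(-3) + 2^(-4) + 2^(-4) + 2^(-5) + 2^(-6)
= 0.125 + 0.0625 + 0.0625 + 0.03125 + 0.015625
= 0.2969
Since 0.2969 ≤ 1, prefix-free code exists


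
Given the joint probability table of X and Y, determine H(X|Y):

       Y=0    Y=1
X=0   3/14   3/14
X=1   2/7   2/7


H(X|Y) = Σ_y p(y) H(X|Y=y)
  p(Y=0) = 1/2, H(X|Y=0) = 0.9852
  p(Y=1) = 1/2, H(X|Y=1) = 0.9852
H(X|Y) = 0.5000×0.9852 + 0.5000×0.9852 = 0.9852 bits


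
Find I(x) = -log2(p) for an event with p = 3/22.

Information content I(x) = -log₂(p(x))
I = -log₂(3/22) = -log₂(0.1364)
I = 2.8745 bits


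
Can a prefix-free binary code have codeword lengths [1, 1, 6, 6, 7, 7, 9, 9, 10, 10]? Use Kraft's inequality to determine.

Kraft inequality: Σ 2^(-l_i) ≤ 1 for prefix-free code
Calculating: 2^(-1) + 2^(-1) + 2^(-6) + 2^(-6) + 2^(-7) + 2^(-7) + 2^(-9) + 2^(-9) + 2^(-10) + 2^(-10)
= 0.5 + 0.5 + 0.015625 + 0.015625 + 0.0078125 + 0.0078125 + 0.001953125 + 0.001953125 + 0.0009765625 + 0.0009765625
= 1.0527
Since 1.0527 > 1, prefix-free code does not exist


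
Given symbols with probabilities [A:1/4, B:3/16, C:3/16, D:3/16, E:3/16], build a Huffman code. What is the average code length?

Huffman tree construction:
Combine smallest probabilities repeatedly
Resulting codes:
  A: 10 (length 2)
  B: 110 (length 3)
  C: 111 (length 3)
  D: 00 (length 2)
  E: 01 (length 2)
Average length = Σ p(s) × length(s) = 2.3750 bits


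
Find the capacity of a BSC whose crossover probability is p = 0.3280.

For BSC with error probability p:
C = 1 - H(p) where H(p) is binary entropy
H(0.3280) = -0.3280 × log₂(0.3280) - 0.6720 × log₂(0.6720)
H(p) = 0.9129
C = 1 - 0.9129 = 0.0871 bits/use


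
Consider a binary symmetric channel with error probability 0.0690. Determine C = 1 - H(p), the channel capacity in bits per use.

For BSC with error probability p:
C = 1 - H(p) where H(p) is binary entropy
H(0.0690) = -0.0690 × log₂(0.0690) - 0.9310 × log₂(0.9310)
H(p) = 0.3622
C = 1 - 0.3622 = 0.6378 bits/use


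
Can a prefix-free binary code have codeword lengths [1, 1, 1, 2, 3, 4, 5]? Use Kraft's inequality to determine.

Kraft inequality: Σ 2^(-l_i) ≤ 1 for prefix-free code
Calculating: 2^(-1) + 2^(-1) + 2^(-1) + 2^(-2) + 2^(-3) + 2^(-4) + 2^(-5)
= 0.5 + 0.5 + 0.5 + 0.25 + 0.125 + 0.0625 + 0.03125
= 1.9688
Since 1.9688 > 1, prefix-free code does not exist


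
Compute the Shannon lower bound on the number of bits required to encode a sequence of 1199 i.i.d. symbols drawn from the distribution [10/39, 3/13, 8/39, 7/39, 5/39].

Entropy H = 2.2852 bits/symbol
Minimum bits = H × n = 2.2852 × 1199
= 2739.90 bits


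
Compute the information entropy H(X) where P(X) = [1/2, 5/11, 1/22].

H(X) = -Σ p(x) log₂ p(x)
  -1/2 × log₂(1/2) = 0.5000
  -5/11 × log₂(5/11) = 0.5170
  -1/22 × log₂(1/22) = 0.2027
H(X) = 1.2197 bits


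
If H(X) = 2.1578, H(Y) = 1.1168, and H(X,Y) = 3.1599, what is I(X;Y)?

I(X;Y) = H(X) + H(Y) - H(X,Y)
I(X;Y) = 2.1578 + 1.1168 - 3.1599 = 0.1147 bits


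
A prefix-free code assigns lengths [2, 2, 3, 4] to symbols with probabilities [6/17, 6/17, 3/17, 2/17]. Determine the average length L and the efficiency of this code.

Average length L = Σ p_i × l_i = 2.4118 bits
Entropy H = 1.8654 bits
Efficiency η = H/L × 100% = 77.35%


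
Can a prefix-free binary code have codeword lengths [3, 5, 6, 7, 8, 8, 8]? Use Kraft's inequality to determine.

Kraft inequality: Σ 2^(-l_i) ≤ 1 for prefix-free code
Calculating: 2^(-3) + 2^(-5) + 2^(-6) + 2^(-7) + 2^(-8) + 2^(-8) + 2^(-8)
= 0.125 + 0.03125 + 0.015625 + 0.0078125 + 0.00390625 + 0.00390625 + 0.00390625
= 0.1914
Since 0.1914 ≤ 1, prefix-free code exists


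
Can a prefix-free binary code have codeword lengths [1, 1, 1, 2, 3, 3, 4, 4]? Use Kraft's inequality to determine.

Kraft inequality: Σ 2^(-l_i) ≤ 1 for prefix-free code
Calculating: 2^(-1) + 2^(-1) + 2^(-1) + 2^(-2) + 2^(-3) + 2^(-3) + 2^(-4) + 2^(-4)
= 0.5 + 0.5 + 0.5 + 0.25 + 0.125 + 0.125 + 0.0625 + 0.0625
= 2.1250
Since 2.1250 > 1, prefix-free code does not exist


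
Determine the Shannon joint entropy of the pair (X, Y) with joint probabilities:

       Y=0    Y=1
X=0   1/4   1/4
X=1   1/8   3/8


H(X,Y) = -Σ p(x,y) log₂ p(x,y)
  p(0,0)=1/4: -0.2500 × log₂(0.2500) = 0.5000
  p(0,1)=1/4: -0.2500 × log₂(0.2500) = 0.5000
  p(1,0)=1/8: -0.1250 × log₂(0.1250) = 0.3750
  p(1,1)=3/8: -0.3750 × log₂(0.3750) = 0.5306
H(X,Y) = 1.9056 bits


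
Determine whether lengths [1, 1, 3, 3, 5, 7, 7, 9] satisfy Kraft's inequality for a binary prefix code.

Kraft inequality: Σ 2^(-l_i) ≤ 1 for prefix-free code
Calculating: 2^(-1) + 2^(-1) + 2^(-3) + 2^(-3) + 2^(-5) + 2^(-7) + 2^(-7) + 2^(-9)
= 0.5 + 0.5 + 0.125 + 0.125 + 0.03125 + 0.0078125 + 0.0078125 + 0.001953125
= 1.2988
Since 1.2988 > 1, prefix-free code does not exist


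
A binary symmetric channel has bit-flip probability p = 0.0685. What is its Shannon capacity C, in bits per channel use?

For BSC with error probability p:
C = 1 - H(p) where H(p) is binary entropy
H(0.0685) = -0.0685 × log₂(0.0685) - 0.9315 × log₂(0.9315)
H(p) = 0.3603
C = 1 - 0.3603 = 0.6397 bits/use


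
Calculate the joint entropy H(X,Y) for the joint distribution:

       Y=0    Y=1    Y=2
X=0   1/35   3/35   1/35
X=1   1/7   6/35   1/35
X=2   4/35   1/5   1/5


H(X,Y) = -Σ p(x,y) log₂ p(x,y)
  p(0,0)=1/35: -0.0286 × log₂(0.0286) = 0.1466
  p(0,1)=3/35: -0.0857 × log₂(0.0857) = 0.3038
  p(0,2)=1/35: -0.0286 × log₂(0.0286) = 0.1466
  p(1,0)=1/7: -0.1429 × log₂(0.1429) = 0.4011
  p(1,1)=6/35: -0.1714 × log₂(0.1714) = 0.4362
  p(1,2)=1/35: -0.0286 × log₂(0.0286) = 0.1466
  p(2,0)=4/35: -0.1143 × log₂(0.1143) = 0.3576
  p(2,1)=1/5: -0.2000 × log₂(0.2000) = 0.4644
  p(2,2)=1/5: -0.2000 × log₂(0.2000) = 0.4644
H(X,Y) = 2.8671 bits


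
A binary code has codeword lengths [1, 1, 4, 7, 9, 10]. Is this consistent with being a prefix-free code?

Kraft inequality: Σ 2^(-l_i) ≤ 1 for prefix-free code
Calculating: 2^(-1) + 2^(-1) + 2^(-4) + 2^(-7) + 2^(-9) + 2^(-10)
= 0.5 + 0.5 + 0.0625 + 0.0078125 + 0.001953125 + 0.0009765625
= 1.0732
Since 1.0732 > 1, prefix-free code does not exist


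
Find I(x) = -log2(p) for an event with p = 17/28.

Information content I(x) = -log₂(p(x))
I = -log₂(17/28) = -log₂(0.6071)
I = 0.7199 bits


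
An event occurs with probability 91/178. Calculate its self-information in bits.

Information content I(x) = -log₂(p(x))
I = -log₂(91/178) = -log₂(0.5112)
I = 0.9679 bits


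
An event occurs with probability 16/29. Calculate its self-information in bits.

Information content I(x) = -log₂(p(x))
I = -log₂(16/29) = -log₂(0.5517)
I = 0.8580 bits


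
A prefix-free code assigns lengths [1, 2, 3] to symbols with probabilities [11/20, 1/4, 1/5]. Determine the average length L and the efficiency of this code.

Average length L = Σ p_i × l_i = 1.6500 bits
Entropy H = 1.4388 bits
Efficiency η = H/L × 100% = 87.20%


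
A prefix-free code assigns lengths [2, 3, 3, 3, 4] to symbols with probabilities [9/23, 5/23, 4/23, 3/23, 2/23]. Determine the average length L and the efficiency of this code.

Average length L = Σ p_i × l_i = 2.6957 bits
Entropy H = 2.1369 bits
Efficiency η = H/L × 100% = 79.27%


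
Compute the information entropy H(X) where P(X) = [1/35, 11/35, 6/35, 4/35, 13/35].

H(X) = -Σ p(x) log₂ p(x)
  -1/35 × log₂(1/35) = 0.1466
  -11/35 × log₂(11/35) = 0.5248
  -6/35 × log₂(6/35) = 0.4362
  -4/35 × log₂(4/35) = 0.3576
  -13/35 × log₂(13/35) = 0.5307
H(X) = 1.9959 bits


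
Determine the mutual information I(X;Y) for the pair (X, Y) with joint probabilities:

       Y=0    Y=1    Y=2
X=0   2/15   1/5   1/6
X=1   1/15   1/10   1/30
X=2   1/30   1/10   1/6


H(X) = 1.4855, H(Y) = 1.5494, H(X,Y) = 2.9656
I(X;Y) = H(X) + H(Y) - H(X,Y) = 0.0693 bits


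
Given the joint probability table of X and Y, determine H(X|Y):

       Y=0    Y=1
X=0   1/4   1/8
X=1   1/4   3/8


H(X|Y) = Σ_y p(y) H(X|Y=y)
  p(Y=0) = 1/2, H(X|Y=0) = 1.0000
  p(Y=1) = 1/2, H(X|Y=1) = 0.8113
H(X|Y) = 0.5000×1.0000 + 0.5000×0.8113 = 0.9056 bits


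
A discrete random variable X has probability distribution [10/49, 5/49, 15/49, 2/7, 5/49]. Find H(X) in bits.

H(X) = -Σ p(x) log₂ p(x)
  -10/49 × log₂(10/49) = 0.4679
  -5/49 × log₂(5/49) = 0.3360
  -15/49 × log₂(15/49) = 0.5228
  -2/7 × log₂(2/7) = 0.5164
  -5/49 × log₂(5/49) = 0.3360
H(X) = 2.1791 bits


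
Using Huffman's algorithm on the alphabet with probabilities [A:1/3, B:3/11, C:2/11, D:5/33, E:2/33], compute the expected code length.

Huffman tree construction:
Combine smallest probabilities repeatedly
Resulting codes:
  A: 11 (length 2)
  B: 10 (length 2)
  C: 00 (length 2)
  D: 011 (length 3)
  E: 010 (length 3)
Average length = Σ p(s) × length(s) = 2.2121 bits


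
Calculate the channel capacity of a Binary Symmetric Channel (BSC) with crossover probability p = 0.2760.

For BSC with error probability p:
C = 1 - H(p) where H(p) is binary entropy
H(0.2760) = -0.2760 × log₂(0.2760) - 0.7240 × log₂(0.7240)
H(p) = 0.8499
C = 1 - 0.8499 = 0.1501 bits/use


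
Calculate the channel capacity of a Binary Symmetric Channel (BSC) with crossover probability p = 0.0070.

For BSC with error probability p:
C = 1 - H(p) where H(p) is binary entropy
H(0.0070) = -0.0070 × log₂(0.0070) - 0.9930 × log₂(0.9930)
H(p) = 0.0602
C = 1 - 0.0602 = 0.9398 bits/use


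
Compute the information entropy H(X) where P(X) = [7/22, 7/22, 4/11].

H(X) = -Σ p(x) log₂ p(x)
  -7/22 × log₂(7/22) = 0.5257
  -7/22 × log₂(7/22) = 0.5257
  -4/11 × log₂(4/11) = 0.5307
H(X) = 1.5820 bits


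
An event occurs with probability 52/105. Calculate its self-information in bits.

Information content I(x) = -log₂(p(x))
I = -log₂(52/105) = -log₂(0.4952)
I = 1.0138 bits


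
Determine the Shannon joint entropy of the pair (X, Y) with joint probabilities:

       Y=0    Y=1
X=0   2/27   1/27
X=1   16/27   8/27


H(X,Y) = -Σ p(x,y) log₂ p(x,y)
  p(0,0)=2/27: -0.0741 × log₂(0.0741) = 0.2781
  p(0,1)=1/27: -0.0370 × log₂(0.0370) = 0.1761
  p(1,0)=16/27: -0.5926 × log₂(0.5926) = 0.4473
  p(1,1)=8/27: -0.2963 × log₂(0.2963) = 0.5200
H(X,Y) = 1.4216 bits


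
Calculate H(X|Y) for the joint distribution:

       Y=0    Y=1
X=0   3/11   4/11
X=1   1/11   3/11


H(X|Y) = Σ_y p(y) H(X|Y=y)
  p(Y=0) = 4/11, H(X|Y=0) = 0.8113
  p(Y=1) = 7/11, H(X|Y=1) = 0.9852
H(X|Y) = 0.3636×0.8113 + 0.6364×0.9852 = 0.9220 bits


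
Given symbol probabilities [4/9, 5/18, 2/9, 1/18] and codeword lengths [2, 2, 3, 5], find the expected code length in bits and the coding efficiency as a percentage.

Average length L = Σ p_i × l_i = 2.3889 bits
Entropy H = 1.7472 bits
Efficiency η = H/L × 100% = 73.14%


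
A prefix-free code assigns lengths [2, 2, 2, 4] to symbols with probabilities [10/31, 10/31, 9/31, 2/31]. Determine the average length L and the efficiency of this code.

Average length L = Σ p_i × l_i = 2.1290 bits
Entropy H = 1.8262 bits
Efficiency η = H/L × 100% = 85.78%


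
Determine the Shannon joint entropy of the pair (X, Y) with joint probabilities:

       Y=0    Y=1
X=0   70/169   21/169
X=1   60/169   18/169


H(X,Y) = -Σ p(x,y) log₂ p(x,y)
  p(0,0)=70/169: -0.4142 × log₂(0.4142) = 0.5267
  p(0,1)=21/169: -0.1243 × log₂(0.1243) = 0.3738
  p(1,0)=60/169: -0.3550 × log₂(0.3550) = 0.5304
  p(1,1)=18/169: -0.1065 × log₂(0.1065) = 0.3441
H(X,Y) = 1.7751 bits


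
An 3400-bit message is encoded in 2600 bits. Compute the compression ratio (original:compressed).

Compression ratio = Original / Compressed
= 3400 / 2600 = 1.31:1


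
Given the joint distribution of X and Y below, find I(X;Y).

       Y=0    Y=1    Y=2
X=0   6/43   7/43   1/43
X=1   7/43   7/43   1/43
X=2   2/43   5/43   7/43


H(X) = 1.5842, H(Y) = 1.5229, H(X,Y) = 2.9210
I(X;Y) = H(X) + H(Y) - H(X,Y) = 0.1861 bits


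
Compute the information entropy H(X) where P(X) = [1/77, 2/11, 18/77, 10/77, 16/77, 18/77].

H(X) = -Σ p(x) log₂ p(x)
  -1/77 × log₂(1/77) = 0.0814
  -2/11 × log₂(2/11) = 0.4472
  -18/77 × log₂(18/77) = 0.4902
  -10/77 × log₂(10/77) = 0.3824
  -16/77 × log₂(16/77) = 0.4710
  -18/77 × log₂(18/77) = 0.4902
H(X) = 2.3624 bits


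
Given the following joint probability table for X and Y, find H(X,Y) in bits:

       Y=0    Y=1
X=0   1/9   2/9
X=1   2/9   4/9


H(X,Y) = -Σ p(x,y) log₂ p(x,y)
  p(0,0)=1/9: -0.1111 × log₂(0.1111) = 0.3522
  p(0,1)=2/9: -0.2222 × log₂(0.2222) = 0.4822
  p(1,0)=2/9: -0.2222 × log₂(0.2222) = 0.4822
  p(1,1)=4/9: -0.4444 × log₂(0.4444) = 0.5200
H(X,Y) = 1.8366 bits


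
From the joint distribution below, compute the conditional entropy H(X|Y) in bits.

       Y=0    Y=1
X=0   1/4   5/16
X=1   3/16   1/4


H(X|Y) = Σ_y p(y) H(X|Y=y)
  p(Y=0) = 7/16, H(X|Y=0) = 0.9852
  p(Y=1) = 9/16, H(X|Y=1) = 0.9911
H(X|Y) = 0.4375×0.9852 + 0.5625×0.9911 = 0.9885 bits


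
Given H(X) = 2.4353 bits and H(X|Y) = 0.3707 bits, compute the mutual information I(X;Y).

I(X;Y) = H(X) - H(X|Y)
I(X;Y) = 2.4353 - 0.3707 = 2.0646 bits


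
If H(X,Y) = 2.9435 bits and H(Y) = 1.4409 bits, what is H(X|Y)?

Chain rule: H(X,Y) = H(X|Y) + H(Y)
H(X|Y) = H(X,Y) - H(Y) = 2.9435 - 1.4409 = 1.5026 bits


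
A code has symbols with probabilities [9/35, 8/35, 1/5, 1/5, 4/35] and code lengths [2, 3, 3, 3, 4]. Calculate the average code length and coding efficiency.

Average length L = Σ p_i × l_i = 2.8571 bits
Entropy H = 2.2769 bits
Efficiency η = H/L × 100% = 79.69%


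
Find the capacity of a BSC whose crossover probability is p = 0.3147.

For BSC with error probability p:
C = 1 - H(p) where H(p) is binary entropy
H(0.3147) = -0.3147 × log₂(0.3147) - 0.6853 × log₂(0.6853)
H(p) = 0.8985
C = 1 - 0.8985 = 0.1015 bits/use


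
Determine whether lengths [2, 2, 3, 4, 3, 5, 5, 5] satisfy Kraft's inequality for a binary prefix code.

Kraft inequality: Σ 2^(-l_i) ≤ 1 for prefix-free code
Calculating: 2^(-2) + 2^(-2) + 2^(-3) + 2^(-4) + 2^(-3) + 2^(-5) + 2^(-5) + 2^(-5)
= 0.25 + 0.25 + 0.125 + 0.0625 + 0.125 + 0.03125 + 0.03125 + 0.03125
= 0.9062
Since 0.9062 ≤ 1, prefix-free code exists


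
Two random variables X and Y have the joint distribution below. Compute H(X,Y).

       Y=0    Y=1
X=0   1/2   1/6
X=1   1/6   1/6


H(X,Y) = -Σ p(x,y) log₂ p(x,y)
  p(0,0)=1/2: -0.5000 × log₂(0.5000) = 0.5000
  p(0,1)=1/6: -0.1667 × log₂(0.1667) = 0.4308
  p(1,0)=1/6: -0.1667 × log₂(0.1667) = 0.4308
  p(1,1)=1/6: -0.1667 × log₂(0.1667) = 0.4308
H(X,Y) = 1.7925 bits


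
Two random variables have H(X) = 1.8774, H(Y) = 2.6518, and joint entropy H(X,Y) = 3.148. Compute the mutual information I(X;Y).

I(X;Y) = H(X) + H(Y) - H(X,Y)
I(X;Y) = 1.8774 + 2.6518 - 3.148 = 1.3812 bits


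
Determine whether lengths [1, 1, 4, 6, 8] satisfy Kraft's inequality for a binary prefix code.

Kraft inequality: Σ 2^(-l_i) ≤ 1 for prefix-free code
Calculating: 2^(-1) + 2^(-1) + 2^(-4) + 2^(-6) + 2^(-8)
= 0.5 + 0.5 + 0.0625 + 0.015625 + 0.00390625
= 1.0820
Since 1.0820 > 1, prefix-free code does not exist


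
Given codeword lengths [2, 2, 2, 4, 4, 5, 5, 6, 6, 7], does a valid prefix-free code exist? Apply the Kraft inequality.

Kraft inequality: Σ 2^(-l_i) ≤ 1 for prefix-free code
Calculating: 2^(-2) + 2^(-2) + 2^(-2) + 2^(-4) + 2^(-4) + 2^(-5) + 2^(-5) + 2^(-6) + 2^(-6) + 2^(-7)
= 0.25 + 0.25 + 0.25 + 0.0625 + 0.0625 + 0.03125 + 0.03125 + 0.015625 + 0.015625 + 0.0078125
= 0.9766
Since 0.9766 ≤ 1, prefix-free code exists


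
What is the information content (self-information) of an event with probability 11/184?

Information content I(x) = -log₂(p(x))
I = -log₂(11/184) = -log₂(0.0598)
I = 4.0641 bits


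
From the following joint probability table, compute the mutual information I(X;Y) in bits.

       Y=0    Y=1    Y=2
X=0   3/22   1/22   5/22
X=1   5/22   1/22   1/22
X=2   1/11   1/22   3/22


H(X) = 1.5644, H(Y) = 1.4365, H(X,Y) = 2.8808
I(X;Y) = H(X) + H(Y) - H(X,Y) = 0.1201 bits


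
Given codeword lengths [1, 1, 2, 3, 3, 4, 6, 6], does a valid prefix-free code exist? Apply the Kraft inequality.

Kraft inequality: Σ 2^(-l_i) ≤ 1 for prefix-free code
Calculating: 2^(-1) + 2^(-1) + 2^(-2) + 2^(-3) + 2^(-3) + 2^(-4) + 2^(-6) + 2^(-6)
= 0.5 + 0.5 + 0.25 + 0.125 + 0.125 + 0.0625 + 0.015625 + 0.015625
= 1.5938
Since 1.5938 > 1, prefix-free code does not exist


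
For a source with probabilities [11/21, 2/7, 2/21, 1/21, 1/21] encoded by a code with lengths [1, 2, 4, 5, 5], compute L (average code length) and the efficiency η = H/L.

Average length L = Σ p_i × l_i = 1.9524 bits
Entropy H = 1.7464 bits
Efficiency η = H/L × 100% = 89.45%


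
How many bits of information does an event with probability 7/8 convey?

Information content I(x) = -log₂(p(x))
I = -log₂(7/8) = -log₂(0.8750)
I = 0.1926 bits


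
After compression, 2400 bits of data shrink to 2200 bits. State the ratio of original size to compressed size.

Compression ratio = Original / Compressed
= 2400 / 2200 = 1.09:1


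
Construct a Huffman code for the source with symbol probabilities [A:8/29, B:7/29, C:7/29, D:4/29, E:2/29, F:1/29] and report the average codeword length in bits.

Huffman tree construction:
Combine smallest probabilities repeatedly
Resulting codes:
  A: 11 (length 2)
  B: 00 (length 2)
  C: 01 (length 2)
  D: 101 (length 3)
  E: 1001 (length 4)
  F: 1000 (length 4)
Average length = Σ p(s) × length(s) = 2.3448 bits


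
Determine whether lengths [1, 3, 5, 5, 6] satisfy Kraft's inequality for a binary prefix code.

Kraft inequality: Σ 2^(-l_i) ≤ 1 for prefix-free code
Calculating: 2^(-1) + 2^(-3) + 2^(-5) + 2^(-5) + 2^(-6)
= 0.5 + 0.125 + 0.03125 + 0.03125 + 0.015625
= 0.7031
Since 0.7031 ≤ 1, prefix-free code exists


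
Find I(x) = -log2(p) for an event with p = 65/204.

Information content I(x) = -log₂(p(x))
I = -log₂(65/204) = -log₂(0.3186)
I = 1.6501 bits


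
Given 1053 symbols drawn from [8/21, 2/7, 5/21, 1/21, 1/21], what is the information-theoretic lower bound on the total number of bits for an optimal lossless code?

Entropy H = 1.9581 bits/symbol
Minimum bits = H × n = 1.9581 × 1053
= 2061.84 bits


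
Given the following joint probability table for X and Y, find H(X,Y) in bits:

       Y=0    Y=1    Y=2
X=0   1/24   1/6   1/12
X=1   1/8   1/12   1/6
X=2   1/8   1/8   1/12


H(X,Y) = -Σ p(x,y) log₂ p(x,y)
  p(0,0)=1/24: -0.0417 × log₂(0.0417) = 0.1910
  p(0,1)=1/6: -0.1667 × log₂(0.1667) = 0.4308
  p(0,2)=1/12: -0.0833 × log₂(0.0833) = 0.2987
  p(1,0)=1/8: -0.1250 × log₂(0.1250) = 0.3750
  p(1,1)=1/12: -0.0833 × log₂(0.0833) = 0.2987
  p(1,2)=1/6: -0.1667 × log₂(0.1667) = 0.4308
  p(2,0)=1/8: -0.1250 × log₂(0.1250) = 0.3750
  p(2,1)=1/8: -0.1250 × log₂(0.1250) = 0.3750
  p(2,2)=1/12: -0.0833 × log₂(0.0833) = 0.2987
H(X,Y) = 3.0739 bits


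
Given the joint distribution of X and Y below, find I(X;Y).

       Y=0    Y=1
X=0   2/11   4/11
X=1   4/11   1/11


H(X) = 0.9940, H(Y) = 0.9940, H(X,Y) = 1.8231
I(X;Y) = H(X) + H(Y) - H(X,Y) = 0.1650 bits


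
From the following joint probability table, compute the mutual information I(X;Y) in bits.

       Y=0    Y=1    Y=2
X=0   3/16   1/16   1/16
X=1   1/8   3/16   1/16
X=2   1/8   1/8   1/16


H(X) = 1.5794, H(Y) = 1.5052, H(X,Y) = 3.0306
I(X;Y) = H(X) + H(Y) - H(X,Y) = 0.0540 bits


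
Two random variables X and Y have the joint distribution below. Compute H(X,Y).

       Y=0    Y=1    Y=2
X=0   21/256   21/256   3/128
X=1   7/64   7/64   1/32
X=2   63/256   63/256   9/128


H(X,Y) = -Σ p(x,y) log₂ p(x,y)
  p(0,0)=21/256: -0.0820 × log₂(0.0820) = 0.2959
  p(0,1)=21/256: -0.0820 × log₂(0.0820) = 0.2959
  p(0,2)=3/128: -0.0234 × log₂(0.0234) = 0.1269
  p(1,0)=7/64: -0.1094 × log₂(0.1094) = 0.3492
  p(1,1)=7/64: -0.1094 × log₂(0.1094) = 0.3492
  p(1,2)=1/32: -0.0312 × log₂(0.0312) = 0.1562
  p(2,0)=63/256: -0.2461 × log₂(0.2461) = 0.4978
  p(2,1)=63/256: -0.2461 × log₂(0.2461) = 0.4978
  p(2,2)=9/128: -0.0703 × log₂(0.0703) = 0.2693
H(X,Y) = 2.8383 bits


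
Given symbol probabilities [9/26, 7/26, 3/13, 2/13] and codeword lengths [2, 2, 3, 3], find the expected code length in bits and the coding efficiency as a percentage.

Average length L = Σ p_i × l_i = 2.3846 bits
Entropy H = 1.9431 bits
Efficiency η = H/L × 100% = 81.49%


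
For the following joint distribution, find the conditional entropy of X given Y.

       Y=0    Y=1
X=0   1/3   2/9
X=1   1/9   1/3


H(X|Y) = Σ_y p(y) H(X|Y=y)
  p(Y=0) = 4/9, H(X|Y=0) = 0.8113
  p(Y=1) = 5/9, H(X|Y=1) = 0.9710
H(X|Y) = 0.4444×0.8113 + 0.5556×0.9710 = 0.9000 bits


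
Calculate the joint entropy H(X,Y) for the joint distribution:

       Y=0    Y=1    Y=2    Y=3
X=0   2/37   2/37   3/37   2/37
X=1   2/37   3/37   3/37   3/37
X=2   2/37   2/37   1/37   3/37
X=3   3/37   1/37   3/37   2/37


H(X,Y) = -Σ p(x,y) log₂ p(x,y)
  p(0,0)=2/37: -0.0541 × log₂(0.0541) = 0.2275
  p(0,1)=2/37: -0.0541 × log₂(0.0541) = 0.2275
  p(0,2)=3/37: -0.0811 × log₂(0.0811) = 0.2939
  p(0,3)=2/37: -0.0541 × log₂(0.0541) = 0.2275
  p(1,0)=2/37: -0.0541 × log₂(0.0541) = 0.2275
  p(1,1)=3/37: -0.0811 × log₂(0.0811) = 0.2939
  p(1,2)=3/37: -0.0811 × log₂(0.0811) = 0.2939
  p(1,3)=3/37: -0.0811 × log₂(0.0811) = 0.2939
  p(2,0)=2/37: -0.0541 × log₂(0.0541) = 0.2275
  p(2,1)=2/37: -0.0541 × log₂(0.0541) = 0.2275
  p(2,2)=1/37: -0.0270 × log₂(0.0270) = 0.1408
  p(2,3)=3/37: -0.0811 × log₂(0.0811) = 0.2939
  p(3,0)=3/37: -0.0811 × log₂(0.0811) = 0.2939
  p(3,1)=1/37: -0.0270 × log₂(0.0270) = 0.1408
  p(3,2)=3/37: -0.0811 × log₂(0.0811) = 0.2939
  p(3,3)=2/37: -0.0541 × log₂(0.0541) = 0.2275
H(X,Y) = 3.9315 bits


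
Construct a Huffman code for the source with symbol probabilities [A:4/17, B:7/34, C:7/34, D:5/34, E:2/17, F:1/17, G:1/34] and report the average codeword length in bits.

Huffman tree construction:
Combine smallest probabilities repeatedly
Resulting codes:
  A: 10 (length 2)
  B: 111 (length 3)
  C: 00 (length 2)
  D: 110 (length 3)
  E: 011 (length 3)
  F: 0101 (length 4)
  G: 0100 (length 4)
Average length = Σ p(s) × length(s) = 2.6471 bits


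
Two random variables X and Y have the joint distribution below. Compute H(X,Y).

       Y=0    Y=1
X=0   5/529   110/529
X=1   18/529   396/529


H(X,Y) = -Σ p(x,y) log₂ p(x,y)
  p(0,0)=5/529: -0.0095 × log₂(0.0095) = 0.0636
  p(0,1)=110/529: -0.2079 × log₂(0.2079) = 0.4711
  p(1,0)=18/529: -0.0340 × log₂(0.0340) = 0.1660
  p(1,1)=396/529: -0.7486 × log₂(0.7486) = 0.3127
H(X,Y) = 1.0134 bits


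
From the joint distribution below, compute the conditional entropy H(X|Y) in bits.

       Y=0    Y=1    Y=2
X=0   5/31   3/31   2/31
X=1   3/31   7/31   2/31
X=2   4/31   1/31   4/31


H(X|Y) = Σ_y p(y) H(X|Y=y)
  p(Y=0) = 12/31, H(X|Y=0) = 1.5546
  p(Y=1) = 11/31, H(X|Y=1) = 1.2407
  p(Y=2) = 8/31, H(X|Y=2) = 1.5000
H(X|Y) = 0.3871×1.5546 + 0.3548×1.2407 + 0.2581×1.5000 = 1.4291 bits


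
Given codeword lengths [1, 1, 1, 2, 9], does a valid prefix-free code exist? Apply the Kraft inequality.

Kraft inequality: Σ 2^(-l_i) ≤ 1 for prefix-free code
Calculating: 2^(-1) + 2^(-1) + 2^(-1) + 2^(-2) + 2^(-9)
= 0.5 + 0.5 + 0.5 + 0.25 + 0.001953125
= 1.7520
Since 1.7520 > 1, prefix-free code does not exist


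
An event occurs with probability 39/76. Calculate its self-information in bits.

Information content I(x) = -log₂(p(x))
I = -log₂(39/76) = -log₂(0.5132)
I = 0.9625 bits


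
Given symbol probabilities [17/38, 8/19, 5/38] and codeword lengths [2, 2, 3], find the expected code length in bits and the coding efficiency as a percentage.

Average length L = Σ p_i × l_i = 2.1316 bits
Entropy H = 1.4296 bits
Efficiency η = H/L × 100% = 67.07%


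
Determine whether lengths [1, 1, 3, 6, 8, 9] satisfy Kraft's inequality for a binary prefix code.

Kraft inequality: Σ 2^(-l_i) ≤ 1 for prefix-free code
Calculating: 2^(-1) + 2^(-1) + 2^(-3) + 2^(-6) + 2^(-8) + 2^(-9)
= 0.5 + 0.5 + 0.125 + 0.015625 + 0.00390625 + 0.001953125
= 1.1465
Since 1.1465 > 1, prefix-free code does not exist


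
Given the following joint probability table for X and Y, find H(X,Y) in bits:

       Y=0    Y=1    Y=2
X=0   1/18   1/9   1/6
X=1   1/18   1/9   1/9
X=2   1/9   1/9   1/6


H(X,Y) = -Σ p(x,y) log₂ p(x,y)
  p(0,0)=1/18: -0.0556 × log₂(0.0556) = 0.2317
  p(0,1)=1/9: -0.1111 × log₂(0.1111) = 0.3522
  p(0,2)=1/6: -0.1667 × log₂(0.1667) = 0.4308
  p(1,0)=1/18: -0.0556 × log₂(0.0556) = 0.2317
  p(1,1)=1/9: -0.1111 × log₂(0.1111) = 0.3522
  p(1,2)=1/9: -0.1111 × log₂(0.1111) = 0.3522
  p(2,0)=1/9: -0.1111 × log₂(0.1111) = 0.3522
  p(2,1)=1/9: -0.1111 × log₂(0.1111) = 0.3522
  p(2,2)=1/6: -0.1667 × log₂(0.1667) = 0.4308
H(X,Y) = 3.0860 bits


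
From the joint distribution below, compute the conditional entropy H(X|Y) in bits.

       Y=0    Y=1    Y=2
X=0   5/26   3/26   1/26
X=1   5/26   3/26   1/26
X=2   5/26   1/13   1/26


H(X|Y) = Σ_y p(y) H(X|Y=y)
  p(Y=0) = 15/26, H(X|Y=0) = 1.5850
  p(Y=1) = 4/13, H(X|Y=1) = 1.5613
  p(Y=2) = 3/26, H(X|Y=2) = 1.5850
H(X|Y) = 0.5769×1.5850 + 0.3077×1.5613 + 0.1154×1.5850 = 1.5777 bits


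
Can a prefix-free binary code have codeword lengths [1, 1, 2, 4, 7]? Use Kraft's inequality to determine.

Kraft inequality: Σ 2^(-l_i) ≤ 1 for prefix-free code
Calculating: 2^(-1) + 2^(-1) + 2^(-2) + 2^(-4) + 2^(-7)
= 0.5 + 0.5 + 0.25 + 0.0625 + 0.0078125
= 1.3203
Since 1.3203 > 1, prefix-free code does not exist


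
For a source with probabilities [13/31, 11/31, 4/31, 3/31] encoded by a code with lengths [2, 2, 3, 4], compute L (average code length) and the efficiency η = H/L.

Average length L = Σ p_i × l_i = 2.3226 bits
Entropy H = 1.7634 bits
Efficiency η = H/L × 100% = 75.92%


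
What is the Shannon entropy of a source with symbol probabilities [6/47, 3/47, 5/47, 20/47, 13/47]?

H(X) = -Σ p(x) log₂ p(x)
  -6/47 × log₂(6/47) = 0.3791
  -3/47 × log₂(3/47) = 0.2534
  -5/47 × log₂(5/47) = 0.3439
  -20/47 × log₂(20/47) = 0.5245
  -13/47 × log₂(13/47) = 0.5128
H(X) = 2.0138 bits


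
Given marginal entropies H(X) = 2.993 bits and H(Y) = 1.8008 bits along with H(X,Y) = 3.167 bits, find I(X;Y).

I(X;Y) = H(X) + H(Y) - H(X,Y)
I(X;Y) = 2.993 + 1.8008 - 3.167 = 1.6268 bits


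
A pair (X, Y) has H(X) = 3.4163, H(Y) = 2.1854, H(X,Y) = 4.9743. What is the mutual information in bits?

I(X;Y) = H(X) + H(Y) - H(X,Y)
I(X;Y) = 3.4163 + 2.1854 - 4.9743 = 0.6274 bits


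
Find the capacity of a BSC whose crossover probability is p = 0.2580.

For BSC with error probability p:
C = 1 - H(p) where H(p) is binary entropy
H(0.2580) = -0.2580 × log₂(0.2580) - 0.7420 × log₂(0.7420)
H(p) = 0.8237
C = 1 - 0.8237 = 0.1763 bits/use


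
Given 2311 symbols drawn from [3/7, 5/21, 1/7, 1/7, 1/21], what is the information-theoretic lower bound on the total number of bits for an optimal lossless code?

Entropy H = 2.0281 bits/symbol
Minimum bits = H × n = 2.0281 × 2311
= 4686.92 bits


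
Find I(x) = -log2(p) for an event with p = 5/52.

Information content I(x) = -log₂(p(x))
I = -log₂(5/52) = -log₂(0.0962)
I = 3.3785 bits


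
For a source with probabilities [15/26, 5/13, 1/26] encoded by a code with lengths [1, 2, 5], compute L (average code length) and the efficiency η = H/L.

Average length L = Σ p_i × l_i = 1.5385 bits
Entropy H = 1.1688 bits
Efficiency η = H/L × 100% = 75.97%


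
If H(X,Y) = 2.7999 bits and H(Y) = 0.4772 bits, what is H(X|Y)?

Chain rule: H(X,Y) = H(X|Y) + H(Y)
H(X|Y) = H(X,Y) - H(Y) = 2.7999 - 0.4772 = 2.3227 bits


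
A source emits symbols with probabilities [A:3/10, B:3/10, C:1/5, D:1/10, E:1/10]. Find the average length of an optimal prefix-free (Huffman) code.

Huffman tree construction:
Combine smallest probabilities repeatedly
Resulting codes:
  A: 10 (length 2)
  B: 11 (length 2)
  C: 00 (length 2)
  D: 010 (length 3)
  E: 011 (length 3)
Average length = Σ p(s) × length(s) = 2.2000 bits


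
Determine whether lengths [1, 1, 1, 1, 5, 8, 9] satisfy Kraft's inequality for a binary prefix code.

Kraft inequality: Σ 2^(-l_i) ≤ 1 for prefix-free code
Calculating: 2^(-1) + 2^(-1) + 2^(-1) + 2^(-1) + 2^(-5) + 2^(-8) + 2^(-9)
= 0.5 + 0.5 + 0.5 + 0.5 + 0.03125 + 0.00390625 + 0.001953125
= 2.0371
Since 2.0371 > 1, prefix-free code does not exist


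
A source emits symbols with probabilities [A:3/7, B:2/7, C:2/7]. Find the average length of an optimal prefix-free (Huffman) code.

Huffman tree construction:
Combine smallest probabilities repeatedly
Resulting codes:
  A: 0 (length 1)
  B: 10 (length 2)
  C: 11 (length 2)
Average length = Σ p(s) × length(s) = 1.5714 bits


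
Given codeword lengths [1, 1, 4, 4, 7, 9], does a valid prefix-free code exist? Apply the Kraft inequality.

Kraft inequality: Σ 2^(-l_i) ≤ 1 for prefix-free code
Calculating: 2^(-1) + 2^(-1) + 2^(-4) + 2^(-4) + 2^(-7) + 2^(-9)
= 0.5 + 0.5 + 0.0625 + 0.0625 + 0.0078125 + 0.001953125
= 1.1348
Since 1.1348 > 1, prefix-free code does not exist


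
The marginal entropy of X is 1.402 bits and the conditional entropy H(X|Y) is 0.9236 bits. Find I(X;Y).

I(X;Y) = H(X) - H(X|Y)
I(X;Y) = 1.402 - 0.9236 = 0.4784 bits


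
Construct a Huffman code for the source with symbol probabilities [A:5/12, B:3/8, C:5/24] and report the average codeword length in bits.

Huffman tree construction:
Combine smallest probabilities repeatedly
Resulting codes:
  A: 0 (length 1)
  B: 11 (length 2)
  C: 10 (length 2)
Average length = Σ p(s) × length(s) = 1.5833 bits


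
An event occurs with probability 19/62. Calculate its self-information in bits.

Information content I(x) = -log₂(p(x))
I = -log₂(19/62) = -log₂(0.3065)
I = 1.7063 bits


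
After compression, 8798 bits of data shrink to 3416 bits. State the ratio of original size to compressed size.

Compression ratio = Original / Compressed
= 8798 / 3416 = 2.58:1


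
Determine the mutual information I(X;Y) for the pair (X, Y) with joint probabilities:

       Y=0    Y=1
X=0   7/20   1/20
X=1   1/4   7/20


H(X) = 0.9710, H(Y) = 0.9710, H(X,Y) = 1.7763
I(X;Y) = H(X) + H(Y) - H(X,Y) = 0.1656 bits


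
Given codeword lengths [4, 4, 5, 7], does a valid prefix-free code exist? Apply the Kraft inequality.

Kraft inequality: Σ 2^(-l_i) ≤ 1 for prefix-free code
Calculating: 2^(-4) + 2^(-4) + 2^(-5) + 2^(-7)
= 0.0625 + 0.0625 + 0.03125 + 0.0078125
= 0.1641
Since 0.1641 ≤ 1, prefix-free code exists


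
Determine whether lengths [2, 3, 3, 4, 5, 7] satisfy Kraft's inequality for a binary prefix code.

Kraft inequality: Σ 2^(-l_i) ≤ 1 for prefix-free code
Calculating: 2^(-2) + 2^(-3) + 2^(-3) + 2^(-4) + 2^(-5) + 2^(-7)
= 0.25 + 0.125 + 0.125 + 0.0625 + 0.03125 + 0.0078125
= 0.6016
Since 0.6016 ≤ 1, prefix-free code exists


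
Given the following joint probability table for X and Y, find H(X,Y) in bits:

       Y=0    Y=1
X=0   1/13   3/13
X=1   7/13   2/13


H(X,Y) = -Σ p(x,y) log₂ p(x,y)
  p(0,0)=1/13: -0.0769 × log₂(0.0769) = 0.2846
  p(0,1)=3/13: -0.2308 × log₂(0.2308) = 0.4882
  p(1,0)=7/13: -0.5385 × log₂(0.5385) = 0.4809
  p(1,1)=2/13: -0.1538 × log₂(0.1538) = 0.4155
H(X,Y) = 1.6692 bits


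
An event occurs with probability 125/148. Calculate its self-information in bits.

Information content I(x) = -log₂(p(x))
I = -log₂(125/148) = -log₂(0.8446)
I = 0.2437 bits


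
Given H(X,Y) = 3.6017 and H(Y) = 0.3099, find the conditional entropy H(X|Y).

Chain rule: H(X,Y) = H(X|Y) + H(Y)
H(X|Y) = H(X,Y) - H(Y) = 3.6017 - 0.3099 = 3.2918 bits


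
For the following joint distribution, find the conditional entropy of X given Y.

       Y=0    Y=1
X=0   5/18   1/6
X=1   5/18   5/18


H(X|Y) = Σ_y p(y) H(X|Y=y)
  p(Y=0) = 5/9, H(X|Y=0) = 1.0000
  p(Y=1) = 4/9, H(X|Y=1) = 0.9544
H(X|Y) = 0.5556×1.0000 + 0.4444×0.9544 = 0.9797 bits


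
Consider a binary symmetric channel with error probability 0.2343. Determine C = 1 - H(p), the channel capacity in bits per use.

For BSC with error probability p:
C = 1 - H(p) where H(p) is binary entropy
H(0.2343) = -0.2343 × log₂(0.2343) - 0.7657 × log₂(0.7657)
H(p) = 0.7854
C = 1 - 0.7854 = 0.2146 bits/use


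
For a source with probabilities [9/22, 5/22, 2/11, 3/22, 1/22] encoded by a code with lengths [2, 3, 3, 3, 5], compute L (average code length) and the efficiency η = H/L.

Average length L = Σ p_i × l_i = 2.6818 bits
Entropy H = 2.0552 bits
Efficiency η = H/L × 100% = 76.63%
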